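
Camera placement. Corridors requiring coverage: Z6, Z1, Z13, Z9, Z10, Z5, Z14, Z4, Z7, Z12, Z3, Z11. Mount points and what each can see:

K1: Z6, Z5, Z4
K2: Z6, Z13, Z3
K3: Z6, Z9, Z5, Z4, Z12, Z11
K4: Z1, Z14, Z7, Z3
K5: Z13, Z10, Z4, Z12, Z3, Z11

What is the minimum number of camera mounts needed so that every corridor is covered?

3

K3, K4, K5 together cover {Z6, Z1, Z13, Z9, Z10, Z5, Z14, Z4, Z7, Z12, Z3, Z11} — every corridor.
No 2 of the 5 camera mounts cover everything (all 10 pairs fall short), so 3 is minimum.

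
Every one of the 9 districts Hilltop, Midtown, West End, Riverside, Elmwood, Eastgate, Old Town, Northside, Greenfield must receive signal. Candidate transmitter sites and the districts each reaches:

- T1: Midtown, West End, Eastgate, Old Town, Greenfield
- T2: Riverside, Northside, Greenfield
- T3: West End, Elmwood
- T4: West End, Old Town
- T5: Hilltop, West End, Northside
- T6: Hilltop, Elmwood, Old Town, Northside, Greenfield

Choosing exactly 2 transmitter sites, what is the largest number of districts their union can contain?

8

Choosing T1, T6 covers {Hilltop, Midtown, West End, Elmwood, Eastgate, Old Town, Northside, Greenfield} — 8 districts.
No choice of 2 transmitter sites does better; here Riverside is left uncovered.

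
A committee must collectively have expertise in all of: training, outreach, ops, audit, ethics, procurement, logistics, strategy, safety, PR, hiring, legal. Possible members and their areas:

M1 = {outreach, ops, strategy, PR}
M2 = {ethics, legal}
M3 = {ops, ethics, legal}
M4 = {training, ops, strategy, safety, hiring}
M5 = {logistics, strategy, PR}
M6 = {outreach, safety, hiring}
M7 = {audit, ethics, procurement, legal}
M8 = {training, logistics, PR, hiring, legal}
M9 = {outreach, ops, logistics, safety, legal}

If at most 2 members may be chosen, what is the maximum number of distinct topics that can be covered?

Choosing M4, M7 covers {training, ops, audit, ethics, procurement, strategy, safety, hiring, legal} — 9 topics.
No choice of 2 members does better; here outreach, logistics, PR are left uncovered.

9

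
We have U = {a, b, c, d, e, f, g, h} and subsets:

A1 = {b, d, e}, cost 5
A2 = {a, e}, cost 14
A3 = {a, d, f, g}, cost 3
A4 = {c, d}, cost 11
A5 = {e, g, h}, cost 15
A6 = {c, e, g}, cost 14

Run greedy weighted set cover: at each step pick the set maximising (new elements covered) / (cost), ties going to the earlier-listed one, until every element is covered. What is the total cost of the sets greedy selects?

Pick 1: A3 adds 4 new (a, d, f, g) at cost 3 (ratio 4/3).
Pick 2: A1 adds 2 new (b, e) at cost 5 (ratio 2/5).
Pick 3: A4 adds 1 new (c) at cost 11 (ratio 1/11).
Pick 4: A5 adds 1 new (h) at cost 15 (ratio 1/15).
Greedy total cost: 3 + 5 + 11 + 15 = 34.

34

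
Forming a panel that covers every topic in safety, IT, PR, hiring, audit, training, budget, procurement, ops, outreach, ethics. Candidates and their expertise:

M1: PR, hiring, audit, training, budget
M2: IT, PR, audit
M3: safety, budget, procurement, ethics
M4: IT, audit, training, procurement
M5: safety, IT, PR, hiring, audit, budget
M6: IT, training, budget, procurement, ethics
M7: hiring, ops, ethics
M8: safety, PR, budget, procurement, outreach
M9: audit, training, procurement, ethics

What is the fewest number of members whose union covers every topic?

3

M4, M7, M8 together cover {safety, IT, PR, hiring, audit, training, budget, procurement, ops, outreach, ethics} — every topic.
No 2 of the 9 members cover everything (all 36 pairs fall short), so 3 is minimum.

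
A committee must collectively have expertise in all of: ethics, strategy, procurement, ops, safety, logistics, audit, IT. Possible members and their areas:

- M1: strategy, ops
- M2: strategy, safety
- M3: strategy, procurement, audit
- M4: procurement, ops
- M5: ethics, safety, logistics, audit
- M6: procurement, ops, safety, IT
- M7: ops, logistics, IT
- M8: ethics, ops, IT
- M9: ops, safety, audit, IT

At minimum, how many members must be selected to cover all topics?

M1, M5, M6 together cover {ethics, strategy, procurement, ops, safety, logistics, audit, IT} — every topic.
No 2 of the 9 members cover everything (all 36 pairs fall short), so 3 is minimum.

3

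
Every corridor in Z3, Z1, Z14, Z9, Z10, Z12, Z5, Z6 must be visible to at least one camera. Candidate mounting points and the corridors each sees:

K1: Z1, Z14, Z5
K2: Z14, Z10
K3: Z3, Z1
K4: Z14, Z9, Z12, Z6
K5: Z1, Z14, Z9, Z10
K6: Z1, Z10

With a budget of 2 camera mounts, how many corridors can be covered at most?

6

Choosing K1, K4 covers {Z1, Z14, Z9, Z12, Z5, Z6} — 6 corridors.
No choice of 2 camera mounts does better; here Z3, Z10 are left uncovered.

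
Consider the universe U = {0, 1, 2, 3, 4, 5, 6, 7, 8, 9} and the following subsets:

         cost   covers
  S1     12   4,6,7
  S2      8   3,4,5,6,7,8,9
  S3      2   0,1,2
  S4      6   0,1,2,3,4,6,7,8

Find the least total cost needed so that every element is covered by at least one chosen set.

10

S2, S3 cover every element at cost 8 + 2 = 10.
Any cover uses at least 2 sets; among all covering selections none totals below 10.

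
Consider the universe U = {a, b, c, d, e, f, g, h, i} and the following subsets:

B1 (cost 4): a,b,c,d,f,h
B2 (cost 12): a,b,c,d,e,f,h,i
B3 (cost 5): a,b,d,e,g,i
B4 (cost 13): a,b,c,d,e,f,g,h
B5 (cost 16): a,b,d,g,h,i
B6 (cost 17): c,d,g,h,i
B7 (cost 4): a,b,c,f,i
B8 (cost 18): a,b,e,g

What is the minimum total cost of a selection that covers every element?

9

B1, B3 cover every element at cost 4 + 5 = 9.
Any cover uses at least 2 sets; among all covering selections none totals below 9.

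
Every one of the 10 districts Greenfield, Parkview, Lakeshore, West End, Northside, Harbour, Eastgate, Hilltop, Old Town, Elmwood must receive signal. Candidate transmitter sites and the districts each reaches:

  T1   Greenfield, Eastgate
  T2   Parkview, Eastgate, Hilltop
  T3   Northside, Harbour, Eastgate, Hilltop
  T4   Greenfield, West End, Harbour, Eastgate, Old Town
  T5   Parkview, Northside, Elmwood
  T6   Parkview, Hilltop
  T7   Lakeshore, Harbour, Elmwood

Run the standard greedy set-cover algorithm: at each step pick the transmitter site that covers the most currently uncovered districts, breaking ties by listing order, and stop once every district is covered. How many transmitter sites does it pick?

Pick 1: T4 covers 5 new districts (Greenfield, West End, Harbour, Eastgate, Old Town).
Pick 2: T5 covers 3 new districts (Parkview, Northside, Elmwood).
Pick 3: T2 covers 1 new districts (Hilltop).
Pick 4: T7 covers 1 new districts (Lakeshore).
Greedy uses 4 transmitter sites.

4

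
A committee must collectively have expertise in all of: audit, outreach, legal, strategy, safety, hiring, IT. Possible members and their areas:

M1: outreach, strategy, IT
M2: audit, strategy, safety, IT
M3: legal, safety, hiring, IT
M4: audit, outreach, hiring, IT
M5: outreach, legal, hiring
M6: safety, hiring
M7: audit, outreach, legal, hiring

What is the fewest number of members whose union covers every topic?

M2, M5 together cover {audit, outreach, legal, strategy, safety, hiring, IT} — every topic.
No single member contains all 7 topics, so 2 is optimal.

2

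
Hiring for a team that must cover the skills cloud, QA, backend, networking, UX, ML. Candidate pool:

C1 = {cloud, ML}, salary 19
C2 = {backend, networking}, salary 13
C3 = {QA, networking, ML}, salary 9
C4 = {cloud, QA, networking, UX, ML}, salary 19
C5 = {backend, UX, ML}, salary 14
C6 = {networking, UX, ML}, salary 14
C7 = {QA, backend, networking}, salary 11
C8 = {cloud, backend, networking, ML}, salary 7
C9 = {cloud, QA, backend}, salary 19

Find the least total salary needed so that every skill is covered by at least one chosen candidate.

C4, C8 cover every skill at salary 19 + 7 = 26.
Any cover uses at least 2 candidates; among all covering selections none totals below 26.
Greedy by coverage-per-salary would pick C8, C3, C5 for 30 — worse than the optimum 26.

26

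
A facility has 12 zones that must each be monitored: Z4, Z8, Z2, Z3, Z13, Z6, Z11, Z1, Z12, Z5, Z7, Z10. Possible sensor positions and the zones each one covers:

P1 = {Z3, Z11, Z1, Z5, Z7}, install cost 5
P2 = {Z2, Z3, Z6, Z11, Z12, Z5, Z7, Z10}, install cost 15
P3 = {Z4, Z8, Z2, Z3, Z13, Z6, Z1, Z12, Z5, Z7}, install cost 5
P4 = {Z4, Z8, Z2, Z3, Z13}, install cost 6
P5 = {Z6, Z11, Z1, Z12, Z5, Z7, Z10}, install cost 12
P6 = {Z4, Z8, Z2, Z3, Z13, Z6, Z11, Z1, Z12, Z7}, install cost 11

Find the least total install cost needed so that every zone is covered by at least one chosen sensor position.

17

P3, P5 cover every zone at install cost 5 + 12 = 17.
Any cover uses at least 2 sensor positions; among all covering selections none totals below 17.
Greedy by coverage-per-install cost would pick P3, P1, P5 for 22 — worse than the optimum 17.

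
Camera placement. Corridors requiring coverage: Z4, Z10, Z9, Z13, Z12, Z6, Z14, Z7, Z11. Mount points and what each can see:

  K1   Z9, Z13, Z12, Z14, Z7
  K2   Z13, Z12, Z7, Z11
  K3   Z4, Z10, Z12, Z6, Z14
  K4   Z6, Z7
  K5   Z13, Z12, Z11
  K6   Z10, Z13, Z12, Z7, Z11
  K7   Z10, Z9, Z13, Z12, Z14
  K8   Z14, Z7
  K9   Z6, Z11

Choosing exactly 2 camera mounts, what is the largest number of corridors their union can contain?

8

Choosing K1, K3 covers {Z4, Z10, Z9, Z13, Z12, Z6, Z14, Z7} — 8 corridors.
No choice of 2 camera mounts does better; here Z11 is left uncovered.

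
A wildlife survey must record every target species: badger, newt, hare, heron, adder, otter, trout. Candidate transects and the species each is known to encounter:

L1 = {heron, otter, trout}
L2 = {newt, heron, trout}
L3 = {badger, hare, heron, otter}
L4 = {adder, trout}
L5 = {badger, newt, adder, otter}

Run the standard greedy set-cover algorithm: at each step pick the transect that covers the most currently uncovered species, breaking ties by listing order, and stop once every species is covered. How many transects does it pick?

3

Pick 1: L3 covers 4 new species (badger, hare, heron, otter).
Pick 2: L2 covers 2 new species (newt, trout).
Pick 3: L4 covers 1 new species (adder).
Greedy uses 3 transects.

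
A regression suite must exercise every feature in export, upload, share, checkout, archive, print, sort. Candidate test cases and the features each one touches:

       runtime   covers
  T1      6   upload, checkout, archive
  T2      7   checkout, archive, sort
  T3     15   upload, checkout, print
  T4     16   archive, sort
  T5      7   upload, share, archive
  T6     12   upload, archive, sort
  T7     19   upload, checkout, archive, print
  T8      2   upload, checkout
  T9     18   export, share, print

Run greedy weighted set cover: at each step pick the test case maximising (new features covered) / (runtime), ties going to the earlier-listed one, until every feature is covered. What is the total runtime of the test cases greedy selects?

Pick 1: T8 adds 2 new (upload, checkout) at runtime 2 (ratio 2/2).
Pick 2: T2 adds 2 new (archive, sort) at runtime 7 (ratio 2/7).
Pick 3: T9 adds 3 new (export, share, print) at runtime 18 (ratio 3/18).
Greedy total runtime: 2 + 7 + 18 = 27.

27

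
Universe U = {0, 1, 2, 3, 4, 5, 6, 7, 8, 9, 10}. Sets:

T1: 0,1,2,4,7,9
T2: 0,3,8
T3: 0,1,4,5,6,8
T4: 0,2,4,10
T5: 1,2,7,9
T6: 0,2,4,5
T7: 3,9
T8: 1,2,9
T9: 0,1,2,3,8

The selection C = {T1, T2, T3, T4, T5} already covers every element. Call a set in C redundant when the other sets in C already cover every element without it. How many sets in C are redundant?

Drop T1: the rest still cover every element — redundant.
Drop T2: 3 uncovered — not redundant.
Drop T3: 5, 6 uncovered — not redundant.
Drop T4: 10 uncovered — not redundant.
Drop T5: the rest still cover every element — redundant.
2 redundant: T1, T5.

2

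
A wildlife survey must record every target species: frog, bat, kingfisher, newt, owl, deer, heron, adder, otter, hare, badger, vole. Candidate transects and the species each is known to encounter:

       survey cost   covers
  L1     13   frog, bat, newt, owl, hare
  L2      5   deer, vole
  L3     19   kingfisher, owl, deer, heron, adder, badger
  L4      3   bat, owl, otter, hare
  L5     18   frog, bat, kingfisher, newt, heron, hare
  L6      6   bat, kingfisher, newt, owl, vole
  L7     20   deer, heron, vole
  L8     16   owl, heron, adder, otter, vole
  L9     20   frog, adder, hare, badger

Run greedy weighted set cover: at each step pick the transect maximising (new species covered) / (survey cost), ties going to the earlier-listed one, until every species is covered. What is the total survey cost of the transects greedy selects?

Pick 1: L4 adds 4 new (bat, owl, otter, hare) at survey cost 3 (ratio 4/3).
Pick 2: L6 adds 3 new (kingfisher, newt, vole) at survey cost 6 (ratio 3/6).
Pick 3: L3 adds 4 new (deer, heron, adder, badger) at survey cost 19 (ratio 4/19).
Pick 4: L1 adds 1 new (frog) at survey cost 13 (ratio 1/13).
Greedy total survey cost: 3 + 6 + 19 + 13 = 41. (The true optimum is 40, so greedy overshoots here.)

41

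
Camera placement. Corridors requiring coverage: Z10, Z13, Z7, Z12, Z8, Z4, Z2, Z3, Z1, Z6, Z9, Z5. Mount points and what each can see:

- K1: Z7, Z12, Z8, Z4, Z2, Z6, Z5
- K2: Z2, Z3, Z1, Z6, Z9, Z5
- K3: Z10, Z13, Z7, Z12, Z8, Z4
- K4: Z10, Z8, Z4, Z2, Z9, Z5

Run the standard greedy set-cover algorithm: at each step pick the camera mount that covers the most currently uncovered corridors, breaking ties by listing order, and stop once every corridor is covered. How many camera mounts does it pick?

Pick 1: K1 covers 7 new corridors (Z7, Z12, Z8, Z4, Z2, Z6, Z5).
Pick 2: K2 covers 3 new corridors (Z3, Z1, Z9).
Pick 3: K3 covers 2 new corridors (Z10, Z13).
Greedy uses 3 camera mounts. (The true minimum is 2.)

3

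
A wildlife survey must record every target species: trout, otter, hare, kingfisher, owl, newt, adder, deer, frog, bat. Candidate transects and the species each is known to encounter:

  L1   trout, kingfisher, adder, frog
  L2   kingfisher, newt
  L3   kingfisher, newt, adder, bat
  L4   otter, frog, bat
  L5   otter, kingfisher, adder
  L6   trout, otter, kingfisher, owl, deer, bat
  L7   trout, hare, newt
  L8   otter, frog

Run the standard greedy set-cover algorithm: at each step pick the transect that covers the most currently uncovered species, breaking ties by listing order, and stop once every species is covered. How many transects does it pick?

Pick 1: L6 covers 6 new species (trout, otter, kingfisher, owl, deer, bat).
Pick 2: L1 covers 2 new species (adder, frog).
Pick 3: L7 covers 2 new species (hare, newt).
Greedy uses 3 transects.

3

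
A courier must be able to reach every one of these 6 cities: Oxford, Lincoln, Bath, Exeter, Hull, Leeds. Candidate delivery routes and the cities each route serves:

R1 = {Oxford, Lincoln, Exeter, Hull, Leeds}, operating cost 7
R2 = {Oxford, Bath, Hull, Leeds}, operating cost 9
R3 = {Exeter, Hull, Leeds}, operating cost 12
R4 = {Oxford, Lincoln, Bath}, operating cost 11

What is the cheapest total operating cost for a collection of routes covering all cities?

R1, R2 cover every city at operating cost 7 + 9 = 16.
Any cover uses at least 2 routes; among all covering selections none totals below 16.

16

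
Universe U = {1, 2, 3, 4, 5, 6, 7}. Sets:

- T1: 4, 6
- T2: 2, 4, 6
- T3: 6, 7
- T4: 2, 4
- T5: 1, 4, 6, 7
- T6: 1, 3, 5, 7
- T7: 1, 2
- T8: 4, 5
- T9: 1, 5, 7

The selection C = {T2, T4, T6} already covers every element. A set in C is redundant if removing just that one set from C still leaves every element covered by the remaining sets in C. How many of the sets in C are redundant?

Drop T2: 6 uncovered — not redundant.
Drop T4: the rest still cover every element — redundant.
Drop T6: 1, 3, 5, 7 uncovered — not redundant.
1 redundant: T4.

1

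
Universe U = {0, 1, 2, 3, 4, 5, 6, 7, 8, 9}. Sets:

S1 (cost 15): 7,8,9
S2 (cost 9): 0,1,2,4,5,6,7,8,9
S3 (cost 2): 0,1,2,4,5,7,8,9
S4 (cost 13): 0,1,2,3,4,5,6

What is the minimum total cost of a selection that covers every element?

S3, S4 cover every element at cost 2 + 13 = 15.
Any cover uses at least 2 sets; among all covering selections none totals below 15.

15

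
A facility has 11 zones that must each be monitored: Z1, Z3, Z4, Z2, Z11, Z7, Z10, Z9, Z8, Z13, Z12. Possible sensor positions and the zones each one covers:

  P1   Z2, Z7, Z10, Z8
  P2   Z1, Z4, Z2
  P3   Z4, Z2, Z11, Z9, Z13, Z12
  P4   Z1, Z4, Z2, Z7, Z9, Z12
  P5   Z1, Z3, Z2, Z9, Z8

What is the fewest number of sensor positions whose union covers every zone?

3

P1, P3, P5 together cover {Z1, Z3, Z4, Z2, Z11, Z7, Z10, Z9, Z8, Z13, Z12} — every zone.
No 2 of the 5 sensor positions cover everything (all 10 pairs fall short), so 3 is minimum.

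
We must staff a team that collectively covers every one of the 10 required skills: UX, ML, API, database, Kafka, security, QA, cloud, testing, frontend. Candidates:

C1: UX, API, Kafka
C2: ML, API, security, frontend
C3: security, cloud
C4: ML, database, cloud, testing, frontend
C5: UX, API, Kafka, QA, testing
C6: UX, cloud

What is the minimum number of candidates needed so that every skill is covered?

C2, C4, C5 together cover {UX, ML, API, database, Kafka, security, QA, cloud, testing, frontend} — every skill.
No 2 of the 6 candidates cover everything (all 15 pairs fall short), so 3 is minimum.

3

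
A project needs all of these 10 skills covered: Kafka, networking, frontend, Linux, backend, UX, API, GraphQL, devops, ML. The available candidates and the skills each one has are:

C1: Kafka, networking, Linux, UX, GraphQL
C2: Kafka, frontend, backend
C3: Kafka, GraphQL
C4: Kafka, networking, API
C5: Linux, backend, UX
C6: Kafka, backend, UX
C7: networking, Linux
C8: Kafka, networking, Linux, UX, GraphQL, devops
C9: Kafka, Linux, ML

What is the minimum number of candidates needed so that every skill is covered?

C2, C4, C8, C9 together cover {Kafka, networking, frontend, Linux, backend, UX, API, GraphQL, devops, ML} — every skill.
No 3 of the 9 candidates cover everything (all 84 triples fall short), so 4 is minimum.

4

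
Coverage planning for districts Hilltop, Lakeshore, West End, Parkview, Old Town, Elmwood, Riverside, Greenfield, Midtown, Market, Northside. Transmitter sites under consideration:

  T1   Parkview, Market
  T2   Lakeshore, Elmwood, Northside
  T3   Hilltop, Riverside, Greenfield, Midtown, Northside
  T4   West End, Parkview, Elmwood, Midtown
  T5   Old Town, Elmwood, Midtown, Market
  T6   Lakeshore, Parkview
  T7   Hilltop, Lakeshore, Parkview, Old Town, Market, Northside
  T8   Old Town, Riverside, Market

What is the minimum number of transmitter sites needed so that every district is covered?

T3, T4, T7 together cover {Hilltop, Lakeshore, West End, Parkview, Old Town, Elmwood, Riverside, Greenfield, Midtown, Market, Northside} — every district.
No 2 of the 8 transmitter sites cover everything (all 28 pairs fall short), so 3 is minimum.

3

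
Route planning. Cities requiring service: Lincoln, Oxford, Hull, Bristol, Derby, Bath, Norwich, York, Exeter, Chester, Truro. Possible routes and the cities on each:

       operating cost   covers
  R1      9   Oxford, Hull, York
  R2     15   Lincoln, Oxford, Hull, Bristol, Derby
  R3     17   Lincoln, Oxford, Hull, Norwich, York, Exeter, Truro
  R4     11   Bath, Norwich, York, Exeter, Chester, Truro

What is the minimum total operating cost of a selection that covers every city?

R2, R4 cover every city at operating cost 15 + 11 = 26.
Any cover uses at least 2 routes; among all covering selections none totals below 26.

26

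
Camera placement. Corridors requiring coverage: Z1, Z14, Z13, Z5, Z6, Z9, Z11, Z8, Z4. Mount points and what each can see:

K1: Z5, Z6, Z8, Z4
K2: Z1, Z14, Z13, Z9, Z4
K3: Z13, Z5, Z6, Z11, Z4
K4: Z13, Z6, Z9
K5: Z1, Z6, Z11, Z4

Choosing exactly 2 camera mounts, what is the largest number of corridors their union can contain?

8

Choosing K1, K2 covers {Z1, Z14, Z13, Z5, Z6, Z9, Z8, Z4} — 8 corridors.
No choice of 2 camera mounts does better; here Z11 is left uncovered.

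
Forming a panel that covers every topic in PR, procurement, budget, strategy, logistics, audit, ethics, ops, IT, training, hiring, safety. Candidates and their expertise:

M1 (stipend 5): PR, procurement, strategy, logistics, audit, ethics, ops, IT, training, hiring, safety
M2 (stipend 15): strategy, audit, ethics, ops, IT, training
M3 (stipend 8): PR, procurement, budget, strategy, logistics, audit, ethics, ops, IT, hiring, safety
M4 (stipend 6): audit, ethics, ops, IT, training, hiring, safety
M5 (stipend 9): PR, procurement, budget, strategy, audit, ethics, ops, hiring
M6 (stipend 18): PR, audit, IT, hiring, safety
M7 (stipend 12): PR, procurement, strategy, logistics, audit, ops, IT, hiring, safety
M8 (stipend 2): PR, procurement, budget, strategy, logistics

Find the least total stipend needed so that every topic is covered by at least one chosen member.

7

M1, M8 cover every topic at stipend 5 + 2 = 7.
Any cover uses at least 2 members; among all covering selections none totals below 7.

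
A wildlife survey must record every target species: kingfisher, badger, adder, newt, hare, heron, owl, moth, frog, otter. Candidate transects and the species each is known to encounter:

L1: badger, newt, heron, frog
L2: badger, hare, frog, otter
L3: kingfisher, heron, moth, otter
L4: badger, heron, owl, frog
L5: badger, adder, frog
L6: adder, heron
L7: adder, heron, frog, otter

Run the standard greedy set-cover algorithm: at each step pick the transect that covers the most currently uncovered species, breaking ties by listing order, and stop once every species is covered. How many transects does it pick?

Pick 1: L1 covers 4 new species (badger, newt, heron, frog).
Pick 2: L3 covers 3 new species (kingfisher, moth, otter).
Pick 3: L2 covers 1 new species (hare).
Pick 4: L4 covers 1 new species (owl).
Pick 5: L5 covers 1 new species (adder).
Greedy uses 5 transects.

5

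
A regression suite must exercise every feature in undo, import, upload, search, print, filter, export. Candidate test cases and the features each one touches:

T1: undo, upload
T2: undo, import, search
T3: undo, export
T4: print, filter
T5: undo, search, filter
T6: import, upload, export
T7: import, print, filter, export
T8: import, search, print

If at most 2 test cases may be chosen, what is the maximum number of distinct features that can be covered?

Choosing T1, T7 covers {undo, import, upload, print, filter, export} — 6 features.
No choice of 2 test cases does better; here search is left uncovered.

6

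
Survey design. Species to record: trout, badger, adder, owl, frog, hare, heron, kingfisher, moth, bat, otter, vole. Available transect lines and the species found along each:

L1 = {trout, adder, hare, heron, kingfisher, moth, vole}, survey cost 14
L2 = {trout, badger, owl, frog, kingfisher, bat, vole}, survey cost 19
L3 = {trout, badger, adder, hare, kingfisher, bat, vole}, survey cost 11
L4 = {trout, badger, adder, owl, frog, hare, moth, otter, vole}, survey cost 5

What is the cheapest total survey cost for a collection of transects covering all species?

L1, L3, L4 cover every species at survey cost 14 + 11 + 5 = 30.
Any cover uses at least 3 transects; among all covering selections none totals below 30.

30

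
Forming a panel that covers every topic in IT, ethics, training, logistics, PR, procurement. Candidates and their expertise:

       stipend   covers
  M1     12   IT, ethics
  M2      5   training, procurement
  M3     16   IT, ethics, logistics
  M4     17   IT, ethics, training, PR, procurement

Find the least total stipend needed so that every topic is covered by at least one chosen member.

M3, M4 cover every topic at stipend 16 + 17 = 33.
Any cover uses at least 2 members; among all covering selections none totals below 33.

33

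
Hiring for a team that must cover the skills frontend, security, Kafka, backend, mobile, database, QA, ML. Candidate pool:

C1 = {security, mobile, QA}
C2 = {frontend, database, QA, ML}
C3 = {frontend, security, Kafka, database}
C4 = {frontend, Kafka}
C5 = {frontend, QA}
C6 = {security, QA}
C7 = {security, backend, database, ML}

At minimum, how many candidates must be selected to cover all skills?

C1, C3, C7 together cover {frontend, security, Kafka, backend, mobile, database, QA, ML} — every skill.
No 2 of the 7 candidates cover everything (all 21 pairs fall short), so 3 is minimum.
Greedy (largest uncovered first) would take C2, C1, C3, C7 — 4 candidates — but 3 suffice.

3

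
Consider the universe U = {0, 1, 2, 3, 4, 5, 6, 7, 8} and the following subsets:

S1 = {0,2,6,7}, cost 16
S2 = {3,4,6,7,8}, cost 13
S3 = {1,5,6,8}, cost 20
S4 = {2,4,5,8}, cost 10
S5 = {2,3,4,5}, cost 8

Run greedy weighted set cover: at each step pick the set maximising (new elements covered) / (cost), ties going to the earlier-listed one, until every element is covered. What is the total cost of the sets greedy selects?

57

Pick 1: S5 adds 4 new (2, 3, 4, 5) at cost 8 (ratio 4/8).
Pick 2: S2 adds 3 new (6, 7, 8) at cost 13 (ratio 3/13).
Pick 3: S1 adds 1 new (0) at cost 16 (ratio 1/16).
Pick 4: S3 adds 1 new (1) at cost 20 (ratio 1/20).
Greedy total cost: 8 + 13 + 16 + 20 = 57. (The true optimum is 44, so greedy overshoots here.)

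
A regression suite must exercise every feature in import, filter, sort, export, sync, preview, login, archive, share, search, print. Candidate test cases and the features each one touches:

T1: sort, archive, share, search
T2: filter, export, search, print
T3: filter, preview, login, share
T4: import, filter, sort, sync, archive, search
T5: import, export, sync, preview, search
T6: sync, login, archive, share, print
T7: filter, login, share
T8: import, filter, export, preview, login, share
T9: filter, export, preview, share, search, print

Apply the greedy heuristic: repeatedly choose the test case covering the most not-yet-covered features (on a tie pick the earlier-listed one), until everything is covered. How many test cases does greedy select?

3

Pick 1: T4 covers 6 new features (import, filter, sort, sync, archive, search).
Pick 2: T8 covers 4 new features (export, preview, login, share).
Pick 3: T2 covers 1 new features (print).
Greedy uses 3 test cases.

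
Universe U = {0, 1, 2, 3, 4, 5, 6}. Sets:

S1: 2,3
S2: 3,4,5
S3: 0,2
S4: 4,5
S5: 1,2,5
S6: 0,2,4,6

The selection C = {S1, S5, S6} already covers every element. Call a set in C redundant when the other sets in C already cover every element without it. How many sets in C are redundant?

Drop S1: 3 uncovered — not redundant.
Drop S5: 1, 5 uncovered — not redundant.
Drop S6: 0, 4, 6 uncovered — not redundant.
None of the sets in C is redundant.

0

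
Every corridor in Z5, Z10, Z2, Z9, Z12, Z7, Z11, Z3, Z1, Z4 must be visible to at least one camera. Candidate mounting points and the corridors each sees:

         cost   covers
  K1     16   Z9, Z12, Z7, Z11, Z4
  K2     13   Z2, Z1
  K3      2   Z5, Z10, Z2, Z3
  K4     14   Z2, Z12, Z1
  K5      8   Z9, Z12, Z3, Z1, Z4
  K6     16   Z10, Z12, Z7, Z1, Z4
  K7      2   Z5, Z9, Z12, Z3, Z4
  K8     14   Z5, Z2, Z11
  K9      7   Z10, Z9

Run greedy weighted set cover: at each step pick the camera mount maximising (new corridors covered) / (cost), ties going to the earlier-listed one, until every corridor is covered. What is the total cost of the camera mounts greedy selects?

28

Pick 1: K7 adds 5 new (Z5, Z9, Z12, Z3, Z4) at cost 2 (ratio 5/2).
Pick 2: K3 adds 2 new (Z10, Z2) at cost 2 (ratio 2/2).
Pick 3: K1 adds 2 new (Z7, Z11) at cost 16 (ratio 2/16).
Pick 4: K5 adds 1 new (Z1) at cost 8 (ratio 1/8).
Greedy total cost: 2 + 2 + 16 + 8 = 28. (The true optimum is 26, so greedy overshoots here.)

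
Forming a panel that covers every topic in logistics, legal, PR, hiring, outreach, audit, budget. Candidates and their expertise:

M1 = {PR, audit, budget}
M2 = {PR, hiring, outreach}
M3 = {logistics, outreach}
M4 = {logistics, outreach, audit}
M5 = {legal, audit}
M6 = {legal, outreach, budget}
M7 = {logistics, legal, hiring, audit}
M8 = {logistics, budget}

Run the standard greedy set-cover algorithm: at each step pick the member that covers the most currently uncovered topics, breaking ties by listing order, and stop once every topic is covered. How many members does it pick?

3

Pick 1: M7 covers 4 new topics (logistics, legal, hiring, audit).
Pick 2: M1 covers 2 new topics (PR, budget).
Pick 3: M2 covers 1 new topics (outreach).
Greedy uses 3 members.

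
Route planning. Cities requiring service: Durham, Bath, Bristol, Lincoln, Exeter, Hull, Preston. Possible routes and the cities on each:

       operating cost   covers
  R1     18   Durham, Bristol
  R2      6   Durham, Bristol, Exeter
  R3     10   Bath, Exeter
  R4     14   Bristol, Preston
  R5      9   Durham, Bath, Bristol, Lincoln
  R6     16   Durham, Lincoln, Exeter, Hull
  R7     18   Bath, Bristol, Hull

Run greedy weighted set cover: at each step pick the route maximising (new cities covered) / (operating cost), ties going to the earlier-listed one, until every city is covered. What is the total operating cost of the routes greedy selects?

Pick 1: R2 adds 3 new (Durham, Bristol, Exeter) at operating cost 6 (ratio 3/6).
Pick 2: R5 adds 2 new (Bath, Lincoln) at operating cost 9 (ratio 2/9).
Pick 3: R4 adds 1 new (Preston) at operating cost 14 (ratio 1/14).
Pick 4: R6 adds 1 new (Hull) at operating cost 16 (ratio 1/16).
Greedy total operating cost: 6 + 9 + 14 + 16 = 45. (The true optimum is 39, so greedy overshoots here.)

45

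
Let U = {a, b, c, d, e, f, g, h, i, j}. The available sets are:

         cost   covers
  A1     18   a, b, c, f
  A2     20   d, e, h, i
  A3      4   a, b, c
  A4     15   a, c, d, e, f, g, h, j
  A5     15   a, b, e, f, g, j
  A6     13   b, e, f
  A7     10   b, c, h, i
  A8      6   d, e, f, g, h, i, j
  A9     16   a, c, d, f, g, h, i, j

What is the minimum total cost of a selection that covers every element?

A3, A8 cover every element at cost 4 + 6 = 10.
Any cover uses at least 2 sets; among all covering selections none totals below 10.

10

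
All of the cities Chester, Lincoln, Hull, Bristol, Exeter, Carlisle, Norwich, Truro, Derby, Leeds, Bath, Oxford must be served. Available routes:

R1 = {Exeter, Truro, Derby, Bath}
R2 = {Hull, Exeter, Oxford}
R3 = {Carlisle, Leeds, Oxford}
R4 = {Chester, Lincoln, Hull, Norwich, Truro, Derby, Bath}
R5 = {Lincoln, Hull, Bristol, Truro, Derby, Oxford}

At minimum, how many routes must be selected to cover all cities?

R1, R3, R4, R5 together cover {Chester, Lincoln, Hull, Bristol, Exeter, Carlisle, Norwich, Truro, Derby, Leeds, Bath, Oxford} — every city.
No 3 of the 5 routes cover everything (all 10 triples fall short), so 4 is minimum.

4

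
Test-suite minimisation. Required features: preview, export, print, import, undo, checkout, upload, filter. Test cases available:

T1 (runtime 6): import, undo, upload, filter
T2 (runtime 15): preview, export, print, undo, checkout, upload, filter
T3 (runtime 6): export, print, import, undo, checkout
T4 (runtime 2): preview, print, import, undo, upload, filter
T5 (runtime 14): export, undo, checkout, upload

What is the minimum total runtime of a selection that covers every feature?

8

T3, T4 cover every feature at runtime 6 + 2 = 8.
Any cover uses at least 2 test cases; among all covering selections none totals below 8.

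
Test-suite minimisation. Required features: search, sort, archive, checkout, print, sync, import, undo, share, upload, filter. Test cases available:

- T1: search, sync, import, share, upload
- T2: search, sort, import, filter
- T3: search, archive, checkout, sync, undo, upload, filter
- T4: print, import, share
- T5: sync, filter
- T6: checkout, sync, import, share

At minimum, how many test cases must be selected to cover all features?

3

T2, T3, T4 together cover {search, sort, archive, checkout, print, sync, import, undo, share, upload, filter} — every feature.
No 2 of the 6 test cases cover everything (all 15 pairs fall short), so 3 is minimum.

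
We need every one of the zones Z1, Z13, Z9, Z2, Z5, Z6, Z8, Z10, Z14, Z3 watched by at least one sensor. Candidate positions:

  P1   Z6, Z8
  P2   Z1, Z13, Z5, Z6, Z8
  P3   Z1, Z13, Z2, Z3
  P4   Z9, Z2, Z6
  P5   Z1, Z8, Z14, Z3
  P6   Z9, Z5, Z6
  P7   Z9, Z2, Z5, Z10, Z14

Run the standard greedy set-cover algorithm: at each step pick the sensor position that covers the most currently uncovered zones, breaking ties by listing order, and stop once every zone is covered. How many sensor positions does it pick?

Pick 1: P2 covers 5 new zones (Z1, Z13, Z5, Z6, Z8).
Pick 2: P7 covers 4 new zones (Z9, Z2, Z10, Z14).
Pick 3: P3 covers 1 new zones (Z3).
Greedy uses 3 sensor positions.

3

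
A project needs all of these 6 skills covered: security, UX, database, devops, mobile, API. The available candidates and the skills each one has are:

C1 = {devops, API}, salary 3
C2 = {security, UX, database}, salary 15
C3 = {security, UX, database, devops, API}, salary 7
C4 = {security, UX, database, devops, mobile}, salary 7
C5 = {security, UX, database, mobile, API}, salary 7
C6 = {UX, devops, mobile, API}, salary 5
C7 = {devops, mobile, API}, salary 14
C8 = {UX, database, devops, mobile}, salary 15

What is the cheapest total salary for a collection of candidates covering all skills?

10

C1, C4 cover every skill at salary 3 + 7 = 10.
Any cover uses at least 2 candidates; among all covering selections none totals below 10.
Greedy by coverage-per-salary would pick C6, C3 for 12 — worse than the optimum 10.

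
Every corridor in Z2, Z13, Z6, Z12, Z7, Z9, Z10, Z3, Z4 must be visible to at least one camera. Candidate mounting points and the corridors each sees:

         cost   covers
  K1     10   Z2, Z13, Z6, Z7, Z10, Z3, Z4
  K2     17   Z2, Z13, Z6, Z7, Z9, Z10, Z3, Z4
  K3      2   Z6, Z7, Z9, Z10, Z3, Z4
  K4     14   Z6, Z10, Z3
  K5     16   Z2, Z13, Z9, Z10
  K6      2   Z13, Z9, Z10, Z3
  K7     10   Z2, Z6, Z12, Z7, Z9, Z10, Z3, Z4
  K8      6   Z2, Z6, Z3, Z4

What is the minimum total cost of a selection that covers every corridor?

K6, K7 cover every corridor at cost 2 + 10 = 12.
Any cover uses at least 2 camera mounts; among all covering selections none totals below 12.
Greedy by coverage-per-cost would pick K3, K6, K7 for 14 — worse than the optimum 12.

12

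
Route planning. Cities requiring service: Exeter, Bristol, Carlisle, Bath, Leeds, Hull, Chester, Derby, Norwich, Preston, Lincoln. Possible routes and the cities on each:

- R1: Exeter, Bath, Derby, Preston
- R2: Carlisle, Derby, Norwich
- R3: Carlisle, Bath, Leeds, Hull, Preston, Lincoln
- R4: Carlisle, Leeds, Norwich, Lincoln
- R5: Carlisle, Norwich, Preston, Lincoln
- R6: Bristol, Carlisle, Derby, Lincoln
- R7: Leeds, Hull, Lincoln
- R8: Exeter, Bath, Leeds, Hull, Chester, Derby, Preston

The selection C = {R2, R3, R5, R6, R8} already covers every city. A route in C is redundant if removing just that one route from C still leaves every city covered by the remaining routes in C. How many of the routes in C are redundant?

3

Drop R2: the rest still cover every city — redundant.
Drop R3: the rest still cover every city — redundant.
Drop R5: the rest still cover every city — redundant.
Drop R6: Bristol uncovered — not redundant.
Drop R8: Exeter, Chester uncovered — not redundant.
3 redundant: R2, R3, R5.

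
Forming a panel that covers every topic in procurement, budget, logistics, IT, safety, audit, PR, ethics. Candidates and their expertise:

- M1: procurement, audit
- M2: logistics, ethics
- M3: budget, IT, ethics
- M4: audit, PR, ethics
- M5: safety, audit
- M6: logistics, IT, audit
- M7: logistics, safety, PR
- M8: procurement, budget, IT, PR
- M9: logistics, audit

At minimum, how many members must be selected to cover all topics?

M1, M3, M7 together cover {procurement, budget, logistics, IT, safety, audit, PR, ethics} — every topic.
No 2 of the 9 members cover everything (all 36 pairs fall short), so 3 is minimum.

3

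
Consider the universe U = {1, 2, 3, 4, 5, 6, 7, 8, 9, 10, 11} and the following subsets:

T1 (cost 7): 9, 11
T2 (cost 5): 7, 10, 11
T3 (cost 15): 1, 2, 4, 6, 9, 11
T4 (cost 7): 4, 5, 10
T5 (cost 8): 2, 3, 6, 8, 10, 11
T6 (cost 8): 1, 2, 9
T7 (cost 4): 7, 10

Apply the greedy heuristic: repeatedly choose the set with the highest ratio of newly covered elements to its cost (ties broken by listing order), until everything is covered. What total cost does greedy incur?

27

Pick 1: T5 adds 6 new (2, 3, 6, 8, 10, 11) at cost 8 (ratio 6/8).
Pick 2: T4 adds 2 new (4, 5) at cost 7 (ratio 2/7).
Pick 3: T6 adds 2 new (1, 9) at cost 8 (ratio 2/8).
Pick 4: T7 adds 1 new (7) at cost 4 (ratio 1/4).
Greedy total cost: 8 + 7 + 8 + 4 = 27.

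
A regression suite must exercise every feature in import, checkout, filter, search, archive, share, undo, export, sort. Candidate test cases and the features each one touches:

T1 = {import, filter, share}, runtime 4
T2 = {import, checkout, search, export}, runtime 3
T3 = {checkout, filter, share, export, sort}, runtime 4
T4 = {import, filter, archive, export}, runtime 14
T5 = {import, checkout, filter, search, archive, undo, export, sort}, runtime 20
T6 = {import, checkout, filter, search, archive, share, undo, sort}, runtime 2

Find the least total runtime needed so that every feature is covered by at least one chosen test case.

T2, T6 cover every feature at runtime 3 + 2 = 5.
Any cover uses at least 2 test cases; among all covering selections none totals below 5.

5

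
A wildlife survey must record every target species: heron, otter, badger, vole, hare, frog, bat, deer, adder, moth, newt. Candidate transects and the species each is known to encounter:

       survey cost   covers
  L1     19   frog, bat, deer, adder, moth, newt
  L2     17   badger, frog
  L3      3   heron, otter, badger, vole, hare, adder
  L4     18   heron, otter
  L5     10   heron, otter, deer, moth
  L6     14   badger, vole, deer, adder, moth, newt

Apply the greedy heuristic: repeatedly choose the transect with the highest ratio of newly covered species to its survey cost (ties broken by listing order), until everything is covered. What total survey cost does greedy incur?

22

Pick 1: L3 adds 6 new (heron, otter, badger, vole, hare, adder) at survey cost 3 (ratio 6/3).
Pick 2: L1 adds 5 new (frog, bat, deer, moth, newt) at survey cost 19 (ratio 5/19).
Greedy total survey cost: 3 + 19 = 22.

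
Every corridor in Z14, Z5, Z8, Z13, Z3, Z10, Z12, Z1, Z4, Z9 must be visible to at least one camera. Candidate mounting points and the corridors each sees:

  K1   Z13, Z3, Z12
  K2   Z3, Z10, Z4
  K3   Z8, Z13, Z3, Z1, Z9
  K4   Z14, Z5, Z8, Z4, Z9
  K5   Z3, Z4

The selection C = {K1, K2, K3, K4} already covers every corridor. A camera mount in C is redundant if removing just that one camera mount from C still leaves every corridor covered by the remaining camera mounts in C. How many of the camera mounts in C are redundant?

0

Drop K1: Z12 uncovered — not redundant.
Drop K2: Z10 uncovered — not redundant.
Drop K3: Z1 uncovered — not redundant.
Drop K4: Z14, Z5 uncovered — not redundant.
None of the camera mounts in C is redundant.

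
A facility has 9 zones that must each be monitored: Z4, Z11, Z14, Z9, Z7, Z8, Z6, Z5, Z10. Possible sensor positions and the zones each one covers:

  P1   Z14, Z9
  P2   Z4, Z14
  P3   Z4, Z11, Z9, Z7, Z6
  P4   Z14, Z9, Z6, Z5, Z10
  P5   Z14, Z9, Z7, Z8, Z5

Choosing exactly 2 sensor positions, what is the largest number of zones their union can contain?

Choosing P3, P4 covers {Z4, Z11, Z14, Z9, Z7, Z6, Z5, Z10} — 8 zones.
No choice of 2 sensor positions does better; here Z8 is left uncovered.

8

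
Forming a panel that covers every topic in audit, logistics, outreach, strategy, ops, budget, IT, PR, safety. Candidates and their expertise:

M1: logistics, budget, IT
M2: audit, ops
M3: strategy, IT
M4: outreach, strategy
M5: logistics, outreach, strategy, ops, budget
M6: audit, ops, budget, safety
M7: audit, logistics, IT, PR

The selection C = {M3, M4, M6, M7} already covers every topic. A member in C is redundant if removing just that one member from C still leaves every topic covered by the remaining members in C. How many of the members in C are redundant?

1

Drop M3: the rest still cover every topic — redundant.
Drop M4: outreach uncovered — not redundant.
Drop M6: ops, budget, safety uncovered — not redundant.
Drop M7: logistics, PR uncovered — not redundant.
1 redundant: M3.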